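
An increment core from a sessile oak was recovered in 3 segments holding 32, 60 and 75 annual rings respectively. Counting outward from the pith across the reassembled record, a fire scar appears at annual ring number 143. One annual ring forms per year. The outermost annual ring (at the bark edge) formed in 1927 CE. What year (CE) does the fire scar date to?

1903 CE

Total annual rings = 32 + 60 + 75 = 167.
The fire scar sits at annual ring 143 from the pith, so 167 − 143 = 24 annual rings formed after it.
Counting back 24 years from 1927 CE places the fire scar in 1927 − 24 = 1903 CE.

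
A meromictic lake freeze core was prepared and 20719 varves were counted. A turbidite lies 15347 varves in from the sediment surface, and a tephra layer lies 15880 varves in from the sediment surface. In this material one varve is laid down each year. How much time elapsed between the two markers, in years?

Separation: 15880 − 15347 = 533 varves.
At one varve per year, 533 years elapsed between them.

533 years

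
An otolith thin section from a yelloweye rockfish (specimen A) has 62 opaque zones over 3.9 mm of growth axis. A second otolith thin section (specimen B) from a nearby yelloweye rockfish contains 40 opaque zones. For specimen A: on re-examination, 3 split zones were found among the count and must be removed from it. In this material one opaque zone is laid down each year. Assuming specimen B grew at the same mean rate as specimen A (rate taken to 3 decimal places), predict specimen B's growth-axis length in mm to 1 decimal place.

2.6 mm

Specimen A: true opaque zone count = 62 − 3 = 59.
A: Extension rate ≈ 3.9 / 59 = 0.066 mm/year.
B's length ≈ 0.066 × 40 = 2.6 mm.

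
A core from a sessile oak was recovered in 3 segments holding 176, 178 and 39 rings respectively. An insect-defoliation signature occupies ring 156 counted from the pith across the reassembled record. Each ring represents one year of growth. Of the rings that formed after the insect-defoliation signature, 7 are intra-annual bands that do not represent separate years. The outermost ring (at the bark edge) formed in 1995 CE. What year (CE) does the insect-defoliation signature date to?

1765 CE

Total rings = 176 + 178 + 39 = 393.
Between ring 156 and the bark edge there are 393 − 156 = 237 rings.
Excluding 7 false rings: 237 − 7 = 230.
1995 − 230 = 1765 CE.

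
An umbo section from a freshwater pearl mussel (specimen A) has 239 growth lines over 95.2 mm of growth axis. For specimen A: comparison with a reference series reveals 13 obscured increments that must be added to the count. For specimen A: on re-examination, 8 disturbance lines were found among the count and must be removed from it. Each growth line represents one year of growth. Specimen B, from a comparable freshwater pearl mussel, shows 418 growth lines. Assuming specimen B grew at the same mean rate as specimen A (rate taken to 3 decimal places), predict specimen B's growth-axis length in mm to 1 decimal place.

163.0 mm

Specimen A: adjusted count: 239 − 8 + 13 = 244 growth lines.
A: Mean rate = 95.2 mm / 244 years ≈ 0.390 mm/yr.
Length of B = 0.390 × 418 = 163.0 mm.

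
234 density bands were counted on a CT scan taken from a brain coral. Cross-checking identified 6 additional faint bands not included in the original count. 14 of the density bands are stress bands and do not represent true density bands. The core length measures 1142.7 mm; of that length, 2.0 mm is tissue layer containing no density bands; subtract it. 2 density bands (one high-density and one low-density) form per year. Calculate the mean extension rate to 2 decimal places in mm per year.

10.09 mm per year

Correcting the raw count gives 234 − 14 + 6 = 226 true density bands.
With 2 density bands per year, 226 / 2 = 113 years.
The growth record spans 1142.7 − 2.0 = 1140.7 mm.
Extension rate ≈ 1140.7 / 113 = 10.09 mm per year.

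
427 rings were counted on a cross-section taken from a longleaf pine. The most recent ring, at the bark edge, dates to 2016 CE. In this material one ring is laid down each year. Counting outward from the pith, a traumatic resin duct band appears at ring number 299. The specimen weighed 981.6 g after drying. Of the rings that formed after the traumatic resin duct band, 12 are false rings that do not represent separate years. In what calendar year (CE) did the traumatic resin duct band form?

1900 CE

427 − 299 = 128 rings lie beyond the traumatic resin duct band toward the bark edge.
128 − 12 false = 116 true rings after the traumatic resin duct band.
The ring at the bark edge is 2016 CE, so the traumatic resin duct band dates to 2016 − 116 = 1900 CE.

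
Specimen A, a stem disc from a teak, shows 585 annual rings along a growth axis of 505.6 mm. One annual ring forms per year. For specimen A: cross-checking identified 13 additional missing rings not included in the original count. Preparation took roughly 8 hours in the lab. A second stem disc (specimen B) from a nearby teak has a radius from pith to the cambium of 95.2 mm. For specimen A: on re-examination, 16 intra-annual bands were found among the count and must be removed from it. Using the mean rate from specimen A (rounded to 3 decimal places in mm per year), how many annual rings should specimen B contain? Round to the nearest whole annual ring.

Specimen A: after corrections the count is 585 − 16 + 13 = 582 annual rings.
A: 505.6 mm over 582 years gives 505.6 / 582 ≈ 0.869 mm per year.
B spans 95.2 / 0.869 = 109.55 years ≈ 110 annual rings.

110 annual rings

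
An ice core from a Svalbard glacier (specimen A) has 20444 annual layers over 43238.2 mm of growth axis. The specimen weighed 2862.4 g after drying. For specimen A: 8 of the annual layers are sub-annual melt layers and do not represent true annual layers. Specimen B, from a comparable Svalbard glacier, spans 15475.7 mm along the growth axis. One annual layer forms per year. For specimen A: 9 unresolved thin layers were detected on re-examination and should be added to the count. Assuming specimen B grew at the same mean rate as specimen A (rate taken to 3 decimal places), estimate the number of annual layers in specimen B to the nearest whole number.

7317 annual layers

Specimen A: true annual layer count = 20444 − 8 + 9 = 20445.
A: 43238.2 mm over 20445 years gives 43238.2 / 20445 ≈ 2.115 mm per year.
Specimen B: 15475.7 mm / 2.115 mm per year = 7317.12 years ≈ 7317 annual layers.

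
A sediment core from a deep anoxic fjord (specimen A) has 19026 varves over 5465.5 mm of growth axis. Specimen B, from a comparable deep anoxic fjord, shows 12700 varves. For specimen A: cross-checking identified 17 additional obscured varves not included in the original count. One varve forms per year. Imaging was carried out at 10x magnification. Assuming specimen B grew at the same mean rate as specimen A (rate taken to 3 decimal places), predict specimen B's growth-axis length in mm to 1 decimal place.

3644.9 mm

Specimen A: after corrections the count is 19026 + 17 = 19043 varves.
A: 5465.5 mm over 19043 years gives 5465.5 / 19043 ≈ 0.287 mm/yr.
B's length ≈ 0.287 × 12700 = 3644.9 mm.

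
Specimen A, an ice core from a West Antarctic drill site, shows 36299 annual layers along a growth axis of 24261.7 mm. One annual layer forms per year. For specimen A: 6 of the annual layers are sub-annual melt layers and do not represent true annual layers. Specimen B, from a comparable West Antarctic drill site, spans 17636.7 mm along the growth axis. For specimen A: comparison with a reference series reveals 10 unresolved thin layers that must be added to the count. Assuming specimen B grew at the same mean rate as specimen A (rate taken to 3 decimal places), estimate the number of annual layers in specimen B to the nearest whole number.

Specimen A: after corrections the count is 36299 − 6 + 10 = 36303 annual layers.
A: Extension rate ≈ 24261.7 / 36303 = 0.668 mm/yr.
Specimen B: 17636.7 mm / 0.668 mm per year = 26402.25 years ≈ 26402 annual layers.

26402 annual layers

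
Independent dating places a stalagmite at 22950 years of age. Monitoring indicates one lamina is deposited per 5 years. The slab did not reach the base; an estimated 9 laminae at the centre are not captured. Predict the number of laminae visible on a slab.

At 5 years per lamina, 22950 / 5 = 4590 laminae are expected.
4590 − 9 missed = 4581 laminae expected in the prepared section.

4581 laminae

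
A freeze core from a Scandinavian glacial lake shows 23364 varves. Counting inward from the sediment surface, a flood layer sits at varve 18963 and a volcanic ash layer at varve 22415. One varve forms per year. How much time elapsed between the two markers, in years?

The two markers are separated by 22415 − 18963 = 3452 varves.
At one varve per year, 3452 years elapsed between them.

3452 yr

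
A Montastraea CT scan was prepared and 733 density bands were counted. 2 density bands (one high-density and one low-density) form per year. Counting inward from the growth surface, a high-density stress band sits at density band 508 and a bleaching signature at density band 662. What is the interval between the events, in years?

77 years

The two markers are separated by 662 − 508 = 154 density bands.
154 density bands at 2 per year is 154 / 2 = 77 years.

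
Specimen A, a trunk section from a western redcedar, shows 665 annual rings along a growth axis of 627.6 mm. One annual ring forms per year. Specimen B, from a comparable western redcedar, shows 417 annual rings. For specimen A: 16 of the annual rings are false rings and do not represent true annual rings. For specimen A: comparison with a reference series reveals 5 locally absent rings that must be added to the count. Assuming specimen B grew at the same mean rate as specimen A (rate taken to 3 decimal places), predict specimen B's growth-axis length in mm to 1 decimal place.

400.3 mm

Specimen A: true annual ring count = 665 − 16 + 5 = 654.
A: Extension rate ≈ 627.6 / 654 = 0.960 mm per year.
B's length ≈ 0.960 × 417 = 400.3 mm.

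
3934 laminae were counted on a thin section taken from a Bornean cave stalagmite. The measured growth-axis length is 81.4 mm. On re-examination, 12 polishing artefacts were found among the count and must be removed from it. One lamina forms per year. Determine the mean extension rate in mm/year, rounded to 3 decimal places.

Adjusted count: 3934 − 12 = 3922 laminae.
Mean rate = 81.4 mm / 3922 years ≈ 0.021 mm/year.

0.021 mm/year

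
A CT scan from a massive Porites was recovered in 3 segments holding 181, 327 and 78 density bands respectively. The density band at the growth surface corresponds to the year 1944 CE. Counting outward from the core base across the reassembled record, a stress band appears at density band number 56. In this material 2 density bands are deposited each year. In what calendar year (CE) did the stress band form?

Total density bands = 181 + 327 + 78 = 586.
The stress band sits at density band 56 from the core base, so 586 − 56 = 530 density bands formed after it.
530 density bands at 2 per year is 530 / 2 = 265 years.
1944 − 265 = 1679 CE.

1679 CE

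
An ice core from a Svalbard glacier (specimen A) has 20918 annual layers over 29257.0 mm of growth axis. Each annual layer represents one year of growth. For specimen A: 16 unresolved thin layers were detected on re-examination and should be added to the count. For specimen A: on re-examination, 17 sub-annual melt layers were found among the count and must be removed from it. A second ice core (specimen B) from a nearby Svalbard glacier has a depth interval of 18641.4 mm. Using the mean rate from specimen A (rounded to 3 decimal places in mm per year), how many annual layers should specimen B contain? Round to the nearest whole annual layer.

13325 annual layers

Specimen A: adjusted count: 20918 − 17 + 16 = 20917 annual layers.
A: Extension rate ≈ 29257.0 / 20917 = 1.399 mm/yr.
For B, 18641.4 / 1.399 = 13324.80 years ≈ 13325 annual layers.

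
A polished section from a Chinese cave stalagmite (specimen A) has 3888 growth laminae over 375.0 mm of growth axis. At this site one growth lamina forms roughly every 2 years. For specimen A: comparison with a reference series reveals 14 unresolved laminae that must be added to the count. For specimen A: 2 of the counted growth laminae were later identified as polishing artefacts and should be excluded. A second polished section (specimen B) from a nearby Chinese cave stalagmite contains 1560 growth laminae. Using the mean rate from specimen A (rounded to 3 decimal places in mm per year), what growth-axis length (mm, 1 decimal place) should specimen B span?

149.8 mm

Specimen A: after corrections the count is 3888 − 2 + 14 = 3900 growth laminae.
Specimen A: at 2 years per growth lamina, 3900 × 2 = 7800 years.
A: Extension rate ≈ 375.0 / 7800 = 0.048 mm per year.
Specimen B: at 2 years per growth lamina, 1560 × 2 = 3120 years. For B, 0.048 mm/year × 3120 years = 149.8 mm.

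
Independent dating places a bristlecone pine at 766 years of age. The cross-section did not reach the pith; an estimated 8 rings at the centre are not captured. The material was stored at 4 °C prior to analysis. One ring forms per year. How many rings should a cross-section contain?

758 rings

At one ring per year, 766 years correspond to 766 rings.
Subtracting the 8 rings not captured gives 766 − 8 = 758 rings in the record.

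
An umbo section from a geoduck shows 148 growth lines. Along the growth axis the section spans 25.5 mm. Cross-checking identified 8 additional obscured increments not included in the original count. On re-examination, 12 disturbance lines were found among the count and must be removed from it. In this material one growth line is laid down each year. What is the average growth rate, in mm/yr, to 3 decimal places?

True growth line count = 148 − 12 + 8 = 144.
Mean rate = 25.5 mm / 144 years ≈ 0.177 mm/yr.

0.177 mm/yr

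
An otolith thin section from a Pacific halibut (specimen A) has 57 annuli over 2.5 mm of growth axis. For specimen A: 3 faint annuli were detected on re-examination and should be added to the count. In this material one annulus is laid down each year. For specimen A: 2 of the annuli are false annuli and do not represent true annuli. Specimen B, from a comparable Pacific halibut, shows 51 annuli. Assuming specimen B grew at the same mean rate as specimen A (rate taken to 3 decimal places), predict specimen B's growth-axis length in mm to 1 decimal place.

Specimen A: correcting the raw count gives 57 − 2 + 3 = 58 true annuli.
A: 2.5 mm over 58 years gives 2.5 / 58 ≈ 0.043 mm/year.
For B, 0.043 mm/year × 51 years = 2.2 mm.

2.2 mm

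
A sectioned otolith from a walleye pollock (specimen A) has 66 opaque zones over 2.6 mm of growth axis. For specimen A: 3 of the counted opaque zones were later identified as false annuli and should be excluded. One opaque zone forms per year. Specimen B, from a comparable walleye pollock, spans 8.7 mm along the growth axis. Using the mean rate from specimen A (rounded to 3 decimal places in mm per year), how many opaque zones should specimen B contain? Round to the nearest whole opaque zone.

Specimen A: after corrections the count is 66 − 3 = 63 opaque zones.
A: 2.6 mm over 63 years gives 2.6 / 63 ≈ 0.041 mm per year.
For B, 8.7 / 0.041 = 212.20 years ≈ 212 opaque zones.

212 opaque zones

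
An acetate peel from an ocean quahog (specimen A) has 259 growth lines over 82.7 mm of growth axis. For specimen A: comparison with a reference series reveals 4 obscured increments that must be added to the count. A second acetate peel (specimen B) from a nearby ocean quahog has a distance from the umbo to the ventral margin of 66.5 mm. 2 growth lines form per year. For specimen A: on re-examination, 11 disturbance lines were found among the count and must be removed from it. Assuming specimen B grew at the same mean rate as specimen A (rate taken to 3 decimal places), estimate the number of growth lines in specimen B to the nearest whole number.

Specimen A: true growth line count = 259 − 11 + 4 = 252.
Specimen A: with 2 growth lines per year, 252 / 2 = 126 years.
A: Mean rate = 82.7 mm / 126 years ≈ 0.656 mm/yr.
B spans 66.5 / 0.656 = 101.37 years; at 2 growth lines per year that is 101.37 × 2 ≈ 203 growth lines.

203 growth lines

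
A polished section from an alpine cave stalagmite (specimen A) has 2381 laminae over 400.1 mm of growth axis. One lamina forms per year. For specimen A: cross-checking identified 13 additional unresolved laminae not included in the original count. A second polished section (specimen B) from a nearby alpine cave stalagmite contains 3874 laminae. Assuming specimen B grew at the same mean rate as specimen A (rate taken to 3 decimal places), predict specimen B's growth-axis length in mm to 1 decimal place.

Specimen A: adjusted count: 2381 + 13 = 2394 laminae.
A: 400.1 mm over 2394 years gives 400.1 / 2394 ≈ 0.167 mm per year.
Length of B = 0.167 × 3874 = 647.0 mm.

647.0 mm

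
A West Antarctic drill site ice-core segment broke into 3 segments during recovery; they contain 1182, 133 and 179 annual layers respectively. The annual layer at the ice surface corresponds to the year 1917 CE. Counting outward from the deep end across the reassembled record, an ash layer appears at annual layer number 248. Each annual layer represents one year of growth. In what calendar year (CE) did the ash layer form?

671 CE

Total annual layers = 1182 + 133 + 179 = 1494.
The ash layer sits at annual layer 248 from the deep end, so 1494 − 248 = 1246 annual layers formed after it.
1917 − 1246 = 671 CE.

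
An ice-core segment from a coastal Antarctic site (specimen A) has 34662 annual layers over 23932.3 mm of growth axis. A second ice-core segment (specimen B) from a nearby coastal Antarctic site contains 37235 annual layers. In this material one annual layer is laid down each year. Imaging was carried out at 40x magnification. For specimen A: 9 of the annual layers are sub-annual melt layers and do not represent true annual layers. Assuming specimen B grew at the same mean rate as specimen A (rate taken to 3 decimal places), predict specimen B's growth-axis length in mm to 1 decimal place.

Specimen A: adjusted count: 34662 − 9 = 34653 annual layers.
A: 23932.3 mm over 34653 years gives 23932.3 / 34653 ≈ 0.691 mm/yr.
B's length ≈ 0.691 × 37235 = 25729.4 mm.

25729.4 mm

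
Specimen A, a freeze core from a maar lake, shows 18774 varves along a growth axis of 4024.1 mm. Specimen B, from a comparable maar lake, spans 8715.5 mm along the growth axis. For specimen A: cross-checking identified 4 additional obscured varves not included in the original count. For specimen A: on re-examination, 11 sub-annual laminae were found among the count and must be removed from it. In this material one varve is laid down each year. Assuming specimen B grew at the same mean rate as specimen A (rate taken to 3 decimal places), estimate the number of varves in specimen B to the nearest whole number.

40727 varves

Specimen A: after corrections the count is 18774 − 11 + 4 = 18767 varves.
A: 4024.1 mm over 18767 years gives 4024.1 / 18767 ≈ 0.214 mm/year.
B spans 8715.5 / 0.214 = 40726.64 years ≈ 40727 varves.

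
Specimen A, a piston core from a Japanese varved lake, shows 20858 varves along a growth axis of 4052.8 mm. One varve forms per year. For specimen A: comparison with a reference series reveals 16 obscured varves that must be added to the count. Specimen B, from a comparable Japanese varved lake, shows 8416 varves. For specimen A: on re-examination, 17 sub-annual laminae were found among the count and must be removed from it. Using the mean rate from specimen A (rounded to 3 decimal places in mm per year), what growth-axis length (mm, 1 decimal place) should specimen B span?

Specimen A: correcting the raw count gives 20858 − 17 + 16 = 20857 true varves.
A: Mean rate = 4052.8 mm / 20857 years ≈ 0.194 mm/year.
Length of B = 0.194 × 8416 = 1632.7 mm.

1632.7 mm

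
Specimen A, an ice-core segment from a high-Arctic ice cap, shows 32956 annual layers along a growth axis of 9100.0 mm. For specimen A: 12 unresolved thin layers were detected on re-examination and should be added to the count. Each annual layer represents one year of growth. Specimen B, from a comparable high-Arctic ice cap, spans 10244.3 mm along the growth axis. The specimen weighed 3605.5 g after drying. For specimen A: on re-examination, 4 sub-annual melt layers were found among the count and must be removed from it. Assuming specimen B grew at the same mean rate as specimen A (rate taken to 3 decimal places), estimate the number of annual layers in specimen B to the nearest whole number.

37117 annual layers

Specimen A: after corrections the count is 32956 − 4 + 12 = 32964 annual layers.
A: Extension rate ≈ 9100.0 / 32964 = 0.276 mm/year.
Specimen B: 10244.3 mm / 0.276 mm per year = 37117.03 years ≈ 37117 annual layers.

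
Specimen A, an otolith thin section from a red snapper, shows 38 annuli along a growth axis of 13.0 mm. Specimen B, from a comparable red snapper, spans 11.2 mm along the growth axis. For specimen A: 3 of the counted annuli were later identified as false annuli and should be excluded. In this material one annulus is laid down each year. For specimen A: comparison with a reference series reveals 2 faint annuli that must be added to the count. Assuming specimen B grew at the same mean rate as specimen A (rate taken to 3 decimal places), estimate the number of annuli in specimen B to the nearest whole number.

32 annuli

Specimen A: correcting the raw count gives 38 − 3 + 2 = 37 true annuli.
A: 13.0 mm over 37 years gives 13.0 / 37 ≈ 0.351 mm per year.
B spans 11.2 / 0.351 = 31.91 years ≈ 32 annuli.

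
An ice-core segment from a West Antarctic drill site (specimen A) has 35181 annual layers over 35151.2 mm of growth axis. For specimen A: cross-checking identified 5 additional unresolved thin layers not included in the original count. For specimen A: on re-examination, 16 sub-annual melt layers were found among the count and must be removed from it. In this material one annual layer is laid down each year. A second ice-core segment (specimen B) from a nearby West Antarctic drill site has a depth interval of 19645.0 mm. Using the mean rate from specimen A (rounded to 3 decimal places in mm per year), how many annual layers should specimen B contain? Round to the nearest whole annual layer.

19665 annual layers

Specimen A: true annual layer count = 35181 − 16 + 5 = 35170.
A: 35151.2 mm over 35170 years gives 35151.2 / 35170 ≈ 0.999 mm/year.
Specimen B: 19645.0 mm / 0.999 mm per year = 19664.66 years ≈ 19665 annual layers.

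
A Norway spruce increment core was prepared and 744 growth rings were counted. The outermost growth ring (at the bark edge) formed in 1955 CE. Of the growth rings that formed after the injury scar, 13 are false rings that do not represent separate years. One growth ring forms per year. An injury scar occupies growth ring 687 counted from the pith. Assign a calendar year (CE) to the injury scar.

1911 CE

Between growth ring 687 and the bark edge there are 744 − 687 = 57 growth rings.
Removing the 13 false growth rings leaves 57 − 13 = 44 true growth rings beyond the injury scar.
Counting back 44 years from 1955 CE places the injury scar in 1955 − 44 = 1911 CE.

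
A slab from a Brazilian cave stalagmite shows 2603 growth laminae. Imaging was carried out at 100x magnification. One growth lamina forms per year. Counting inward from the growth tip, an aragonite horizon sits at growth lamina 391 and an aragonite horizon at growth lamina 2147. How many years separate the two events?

2147 − 391 = 1756 growth laminae lie between the two events.
At one growth lamina per year, 1756 years elapsed between them.

1756 yr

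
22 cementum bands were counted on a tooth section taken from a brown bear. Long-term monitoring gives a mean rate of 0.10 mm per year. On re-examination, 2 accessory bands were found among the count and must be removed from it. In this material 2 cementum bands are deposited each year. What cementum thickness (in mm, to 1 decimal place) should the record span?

1.0 mm

After corrections the count is 22 − 2 = 20 cementum bands.
Dividing by 2 cementum bands per year: 20 / 2 = 10 years.
Length ≈ 0.10 × 10 = 1.0 mm.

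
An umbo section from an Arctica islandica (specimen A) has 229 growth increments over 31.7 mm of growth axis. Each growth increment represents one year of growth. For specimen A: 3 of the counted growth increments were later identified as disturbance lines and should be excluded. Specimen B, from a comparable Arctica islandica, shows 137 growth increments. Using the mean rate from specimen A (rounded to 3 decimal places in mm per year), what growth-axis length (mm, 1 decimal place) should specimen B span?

19.2 mm

Specimen A: correcting the raw count gives 229 − 3 = 226 true growth increments.
A: Mean rate = 31.7 mm / 226 years ≈ 0.140 mm/year.
B's length ≈ 0.140 × 137 = 19.2 mm.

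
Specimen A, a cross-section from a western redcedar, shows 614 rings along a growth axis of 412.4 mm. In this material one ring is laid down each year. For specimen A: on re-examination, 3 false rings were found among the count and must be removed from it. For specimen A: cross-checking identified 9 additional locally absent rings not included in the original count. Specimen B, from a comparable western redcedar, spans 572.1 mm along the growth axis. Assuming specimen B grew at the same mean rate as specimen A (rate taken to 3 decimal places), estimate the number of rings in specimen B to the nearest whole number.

Specimen A: adjusted count: 614 − 3 + 9 = 620 rings.
A: Mean rate = 412.4 mm / 620 years ≈ 0.665 mm/yr.
For B, 572.1 / 0.665 = 860.30 years ≈ 860 rings.

860 rings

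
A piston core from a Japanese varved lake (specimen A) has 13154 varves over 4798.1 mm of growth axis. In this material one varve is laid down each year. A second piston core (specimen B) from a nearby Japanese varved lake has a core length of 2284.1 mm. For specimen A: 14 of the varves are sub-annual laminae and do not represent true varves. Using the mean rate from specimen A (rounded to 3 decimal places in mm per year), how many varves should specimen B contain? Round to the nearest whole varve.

6258 varves

Specimen A: adjusted count: 13154 − 14 = 13140 varves.
A: 4798.1 mm over 13140 years gives 4798.1 / 13140 ≈ 0.365 mm/year.
For B, 2284.1 / 0.365 = 6257.81 years ≈ 6258 varves.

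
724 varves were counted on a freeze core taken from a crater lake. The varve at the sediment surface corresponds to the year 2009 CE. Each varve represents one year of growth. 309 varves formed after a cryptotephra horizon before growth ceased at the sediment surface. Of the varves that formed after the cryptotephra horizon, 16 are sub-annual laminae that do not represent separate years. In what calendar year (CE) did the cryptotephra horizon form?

309 varves formed after the cryptotephra horizon.
309 − 16 false = 293 true varves after the cryptotephra horizon.
2009 − 293 = 1716 CE.

1716 CE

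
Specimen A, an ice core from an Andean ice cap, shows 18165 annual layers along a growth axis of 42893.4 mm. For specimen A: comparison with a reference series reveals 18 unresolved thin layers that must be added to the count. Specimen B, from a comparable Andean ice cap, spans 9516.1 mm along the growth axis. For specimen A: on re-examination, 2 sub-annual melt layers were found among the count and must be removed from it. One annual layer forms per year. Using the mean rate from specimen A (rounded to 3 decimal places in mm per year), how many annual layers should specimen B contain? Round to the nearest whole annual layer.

Specimen A: correcting the raw count gives 18165 − 2 + 18 = 18181 true annual layers.
A: 42893.4 mm over 18181 years gives 42893.4 / 18181 ≈ 2.359 mm per year.
Specimen B: 9516.1 mm / 2.359 mm per year = 4033.96 years ≈ 4034 annual layers.

4034 annual layers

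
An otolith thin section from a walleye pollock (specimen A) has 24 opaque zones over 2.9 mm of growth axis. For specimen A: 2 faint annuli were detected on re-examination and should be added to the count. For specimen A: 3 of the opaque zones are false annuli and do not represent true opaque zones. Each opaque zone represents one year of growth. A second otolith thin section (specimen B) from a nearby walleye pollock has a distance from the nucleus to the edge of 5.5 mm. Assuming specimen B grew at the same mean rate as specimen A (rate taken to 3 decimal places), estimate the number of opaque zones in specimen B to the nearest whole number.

Specimen A: after corrections the count is 24 − 3 + 2 = 23 opaque zones.
A: Mean rate = 2.9 mm / 23 years ≈ 0.126 mm/yr.
Specimen B: 5.5 mm / 0.126 mm per year = 43.65 years ≈ 44 opaque zones.

44 opaque zones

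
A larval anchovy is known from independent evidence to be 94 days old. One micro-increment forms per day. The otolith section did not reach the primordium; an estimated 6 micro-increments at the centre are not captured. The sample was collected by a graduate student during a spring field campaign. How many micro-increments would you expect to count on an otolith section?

One micro-increment per day gives 94 micro-increments over 94 days.
94 − 6 missed = 88 micro-increments expected in the prepared section.

88 micro-increments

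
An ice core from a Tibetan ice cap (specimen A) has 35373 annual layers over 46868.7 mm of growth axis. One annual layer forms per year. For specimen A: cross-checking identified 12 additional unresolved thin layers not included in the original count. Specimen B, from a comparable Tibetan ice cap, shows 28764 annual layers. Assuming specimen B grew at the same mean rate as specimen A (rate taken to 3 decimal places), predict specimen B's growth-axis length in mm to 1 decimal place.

38112.3 mm

Specimen A: after corrections the count is 35373 + 12 = 35385 annual layers.
A: Mean rate = 46868.7 mm / 35385 years ≈ 1.325 mm/year.
For B, 1.325 mm/year × 28764 years = 38112.3 mm.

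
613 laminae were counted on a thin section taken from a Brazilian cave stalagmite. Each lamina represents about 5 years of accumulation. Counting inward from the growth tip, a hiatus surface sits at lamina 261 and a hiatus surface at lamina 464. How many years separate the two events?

The two markers are separated by 464 − 261 = 203 laminae.
203 laminae at 5 years each span 203 × 5 = 1015 years.

1015 years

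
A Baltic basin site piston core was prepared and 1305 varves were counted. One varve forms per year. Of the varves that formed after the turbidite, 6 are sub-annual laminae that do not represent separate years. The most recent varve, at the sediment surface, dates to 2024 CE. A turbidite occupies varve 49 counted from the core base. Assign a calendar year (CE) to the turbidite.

Between varve 49 and the sediment surface there are 1305 − 49 = 1256 varves.
Removing the 6 false varves leaves 1256 − 6 = 1250 true varves beyond the turbidite.
Counting back 1250 years from 2024 CE places the turbidite in 2024 − 1250 = 774 CE.

774 CE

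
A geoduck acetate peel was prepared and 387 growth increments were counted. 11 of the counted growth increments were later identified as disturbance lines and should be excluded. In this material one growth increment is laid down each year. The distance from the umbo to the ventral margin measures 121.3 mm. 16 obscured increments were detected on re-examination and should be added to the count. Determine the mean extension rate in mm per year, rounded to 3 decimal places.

True growth increment count = 387 − 11 + 16 = 392.
121.3 mm over 392 years gives 121.3 / 392 ≈ 0.309 mm per year.

0.309 mm per year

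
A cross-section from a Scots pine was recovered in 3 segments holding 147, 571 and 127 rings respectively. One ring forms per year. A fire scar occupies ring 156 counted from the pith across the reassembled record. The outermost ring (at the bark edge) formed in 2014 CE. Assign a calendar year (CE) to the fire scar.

Total rings = 147 + 571 + 127 = 845.
The fire scar sits at ring 156 from the pith, so 845 − 156 = 689 rings formed after it.
2014 − 689 = 1325 CE.

1325 CE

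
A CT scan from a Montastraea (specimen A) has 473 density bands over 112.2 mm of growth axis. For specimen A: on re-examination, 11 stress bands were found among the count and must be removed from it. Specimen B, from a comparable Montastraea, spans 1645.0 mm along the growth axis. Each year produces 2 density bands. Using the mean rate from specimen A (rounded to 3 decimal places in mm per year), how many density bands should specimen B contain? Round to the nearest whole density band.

6770 density bands

Specimen A: correcting the raw count gives 473 − 11 = 462 true density bands.
Specimen A: with 2 density bands per year, 462 / 2 = 231 years.
A: Mean rate = 112.2 mm / 231 years ≈ 0.486 mm/yr.
Specimen B: 1645.0 mm / 0.486 mm per year = 3384.77 years; at 2 density bands per year that is 3384.77 × 2 ≈ 6770 density bands.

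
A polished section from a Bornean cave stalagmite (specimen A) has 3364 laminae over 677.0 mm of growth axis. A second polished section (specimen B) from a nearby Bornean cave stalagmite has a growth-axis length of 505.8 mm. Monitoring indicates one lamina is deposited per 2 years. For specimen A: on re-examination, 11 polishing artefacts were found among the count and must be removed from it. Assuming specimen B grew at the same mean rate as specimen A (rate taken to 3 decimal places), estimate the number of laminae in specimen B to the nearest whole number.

Specimen A: correcting the raw count gives 3364 − 11 = 3353 true laminae.
Specimen A: at 2 years per lamina, 3353 × 2 = 6706 years.
A: Mean rate = 677.0 mm / 6706 years ≈ 0.101 mm/year.
B spans 505.8 / 0.101 = 5007.92 years; at 2 years per lamina that is 5007.92 / 2 ≈ 2504 laminae.

2504 laminae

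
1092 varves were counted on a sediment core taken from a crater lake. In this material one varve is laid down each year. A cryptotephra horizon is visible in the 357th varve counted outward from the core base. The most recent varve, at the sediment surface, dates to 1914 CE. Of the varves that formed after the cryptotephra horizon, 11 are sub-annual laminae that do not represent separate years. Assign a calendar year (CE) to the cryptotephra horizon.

The cryptotephra horizon sits at varve 357 from the core base, so 1092 − 357 = 735 varves formed after it.
Removing the 11 false varves leaves 735 − 11 = 724 true varves beyond the cryptotephra horizon.
The varve at the sediment surface is 1914 CE, so the cryptotephra horizon dates to 1914 − 724 = 1190 CE.

1190 CE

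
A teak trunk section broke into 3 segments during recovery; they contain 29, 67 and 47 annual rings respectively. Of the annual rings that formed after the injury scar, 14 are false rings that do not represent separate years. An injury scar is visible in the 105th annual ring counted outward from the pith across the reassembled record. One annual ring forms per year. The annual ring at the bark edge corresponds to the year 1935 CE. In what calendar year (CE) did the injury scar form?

Total annual rings = 29 + 67 + 47 = 143.
The injury scar sits at annual ring 105 from the pith, so 143 − 105 = 38 annual rings formed after it.
38 − 14 false = 24 true annual rings after the injury scar.
Counting back 24 years from 1935 CE places the injury scar in 1935 − 24 = 1911 CE.

1911 CE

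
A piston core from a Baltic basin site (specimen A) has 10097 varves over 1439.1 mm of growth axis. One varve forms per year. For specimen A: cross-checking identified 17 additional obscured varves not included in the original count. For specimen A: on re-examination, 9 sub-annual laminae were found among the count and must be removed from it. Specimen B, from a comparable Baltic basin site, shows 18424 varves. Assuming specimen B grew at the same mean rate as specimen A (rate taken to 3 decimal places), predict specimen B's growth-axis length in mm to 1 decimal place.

2616.2 mm

Specimen A: correcting the raw count gives 10097 − 9 + 17 = 10105 true varves.
A: Extension rate ≈ 1439.1 / 10105 = 0.142 mm per year.
For B, 0.142 mm/year × 18424 years = 2616.2 mm.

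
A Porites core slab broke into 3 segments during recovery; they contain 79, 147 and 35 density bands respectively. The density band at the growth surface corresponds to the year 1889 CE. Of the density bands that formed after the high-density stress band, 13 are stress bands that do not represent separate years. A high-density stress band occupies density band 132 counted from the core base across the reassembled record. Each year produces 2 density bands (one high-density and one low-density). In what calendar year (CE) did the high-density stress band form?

Total density bands = 79 + 147 + 35 = 261.
The high-density stress band sits at density band 132 from the core base, so 261 − 132 = 129 density bands formed after it.
129 − 13 false = 116 true density bands after the high-density stress band.
With 2 density bands per year, 116 / 2 = 58 years.
1889 − 58 = 1831 CE.

1831 CE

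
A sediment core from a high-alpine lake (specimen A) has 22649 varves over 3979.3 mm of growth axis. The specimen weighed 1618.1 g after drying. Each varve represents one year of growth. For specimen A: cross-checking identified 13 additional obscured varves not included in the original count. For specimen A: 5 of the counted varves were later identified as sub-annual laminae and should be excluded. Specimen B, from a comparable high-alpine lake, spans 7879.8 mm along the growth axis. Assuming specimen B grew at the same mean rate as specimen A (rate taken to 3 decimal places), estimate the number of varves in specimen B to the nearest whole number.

44772 varves

Specimen A: after corrections the count is 22649 − 5 + 13 = 22657 varves.
A: 3979.3 mm over 22657 years gives 3979.3 / 22657 ≈ 0.176 mm/year.
For B, 7879.8 / 0.176 = 44771.59 years ≈ 44772 varves.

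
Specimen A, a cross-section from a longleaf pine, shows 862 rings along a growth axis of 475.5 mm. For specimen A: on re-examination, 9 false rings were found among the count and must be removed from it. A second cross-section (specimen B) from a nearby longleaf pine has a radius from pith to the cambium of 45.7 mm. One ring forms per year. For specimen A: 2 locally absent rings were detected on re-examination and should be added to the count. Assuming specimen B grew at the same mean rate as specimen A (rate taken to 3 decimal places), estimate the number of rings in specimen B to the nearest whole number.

Specimen A: true ring count = 862 − 9 + 2 = 855.
A: Mean rate = 475.5 mm / 855 years ≈ 0.556 mm/year.
B spans 45.7 / 0.556 = 82.19 years ≈ 82 rings.

82 rings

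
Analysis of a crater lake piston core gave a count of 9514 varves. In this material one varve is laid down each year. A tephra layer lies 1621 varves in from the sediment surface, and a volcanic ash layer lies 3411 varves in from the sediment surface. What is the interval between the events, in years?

3411 − 1621 = 1790 varves lie between the two events.
At one varve per year, 1790 years elapsed between them.

1790 years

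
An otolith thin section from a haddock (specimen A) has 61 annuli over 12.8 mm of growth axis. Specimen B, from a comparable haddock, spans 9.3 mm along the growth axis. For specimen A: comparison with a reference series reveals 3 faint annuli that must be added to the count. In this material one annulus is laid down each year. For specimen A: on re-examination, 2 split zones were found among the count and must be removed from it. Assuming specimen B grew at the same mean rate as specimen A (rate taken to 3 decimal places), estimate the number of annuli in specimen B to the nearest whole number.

45 annuli

Specimen A: true annulus count = 61 − 2 + 3 = 62.
A: Mean rate = 12.8 mm / 62 years ≈ 0.206 mm per year.
B spans 9.3 / 0.206 = 45.15 years ≈ 45 annuli.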